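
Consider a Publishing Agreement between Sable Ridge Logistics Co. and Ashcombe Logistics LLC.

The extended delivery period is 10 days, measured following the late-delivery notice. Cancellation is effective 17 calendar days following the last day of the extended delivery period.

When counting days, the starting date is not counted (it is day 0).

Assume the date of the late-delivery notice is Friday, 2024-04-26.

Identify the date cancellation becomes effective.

The last day of the extended delivery period: 2024-04-26 + 10 days = 2024-05-06.
The date cancellation becomes effective: 17 calendar days after 2024-05-06 is 2024-05-23.

2024-05-23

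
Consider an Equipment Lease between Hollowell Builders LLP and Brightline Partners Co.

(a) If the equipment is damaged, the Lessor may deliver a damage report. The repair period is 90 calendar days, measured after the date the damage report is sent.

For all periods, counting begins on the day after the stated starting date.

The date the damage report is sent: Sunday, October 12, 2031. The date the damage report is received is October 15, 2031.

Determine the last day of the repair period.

Adding 90 calendar days to October 12, 2031 gives January 10, 2032, which is the last day of the repair period.

January 10, 2032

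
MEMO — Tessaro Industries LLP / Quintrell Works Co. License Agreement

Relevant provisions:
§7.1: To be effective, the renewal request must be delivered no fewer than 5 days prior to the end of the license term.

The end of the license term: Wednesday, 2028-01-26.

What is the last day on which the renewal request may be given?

Counting back 5 calendar days from 2028-01-26 gives 2028-01-21.

2028-01-21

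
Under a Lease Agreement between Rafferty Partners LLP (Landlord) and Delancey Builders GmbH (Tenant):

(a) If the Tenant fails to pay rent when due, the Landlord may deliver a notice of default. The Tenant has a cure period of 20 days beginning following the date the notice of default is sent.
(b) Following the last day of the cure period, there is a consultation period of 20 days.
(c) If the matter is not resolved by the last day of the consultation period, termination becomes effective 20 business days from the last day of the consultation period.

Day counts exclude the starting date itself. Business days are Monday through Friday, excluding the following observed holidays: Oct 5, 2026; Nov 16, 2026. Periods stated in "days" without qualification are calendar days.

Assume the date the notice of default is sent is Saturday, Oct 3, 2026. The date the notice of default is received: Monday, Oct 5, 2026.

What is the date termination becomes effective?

The last day of the cure period: 20 calendar days after Oct 3, 2026 is Oct 23, 2026.
The last day of the consultation period: Oct 23, 2026 + 20 days = Nov 12, 2026.
The date termination becomes effective: 20 business days after Thursday, Nov 12, 2026, skipping weekends and the listed holiday on Nov 16 — Nov 13, Nov 17, Nov 18, Nov 19, …, Dec 9, Dec 10, Dec 11 — lands on Friday, Dec 11, 2026.

Dec 11, 2026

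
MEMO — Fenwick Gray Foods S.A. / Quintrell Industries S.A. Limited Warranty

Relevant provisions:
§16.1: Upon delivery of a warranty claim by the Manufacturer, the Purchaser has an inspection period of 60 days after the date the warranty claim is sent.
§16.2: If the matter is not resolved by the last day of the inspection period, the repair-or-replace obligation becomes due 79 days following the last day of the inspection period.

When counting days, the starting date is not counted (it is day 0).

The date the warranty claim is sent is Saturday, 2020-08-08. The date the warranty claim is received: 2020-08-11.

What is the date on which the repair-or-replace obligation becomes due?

The last day of the inspection period: 2020-08-08 + 60 days = 2020-10-07.
Adding 79 calendar days to 2020-10-07 gives 2020-12-25, which is the date on which the repair-or-replace obligation becomes due.

2020-12-25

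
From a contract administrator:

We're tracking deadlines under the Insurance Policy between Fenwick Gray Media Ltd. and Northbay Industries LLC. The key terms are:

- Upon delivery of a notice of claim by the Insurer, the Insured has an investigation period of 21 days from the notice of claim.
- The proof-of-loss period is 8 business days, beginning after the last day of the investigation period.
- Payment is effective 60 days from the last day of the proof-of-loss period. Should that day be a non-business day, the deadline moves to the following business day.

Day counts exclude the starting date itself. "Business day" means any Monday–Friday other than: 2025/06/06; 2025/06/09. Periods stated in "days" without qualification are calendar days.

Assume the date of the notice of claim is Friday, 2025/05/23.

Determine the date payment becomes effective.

The last day of the investigation period: 21 calendar days after 2025/05/23 is 2025/06/13.
The last day of the proof-of-loss period: 8 business days after Friday, 2025/06/13, skipping weekends — Jun 16, Jun 17, Jun 18, Jun 19, Jun 20, Jun 23, Jun 24, Jun 25 — lands on Wednesday, 2025/06/25.
The date payment becomes effective: 2025/06/25 + 60 days = 2025/08/24. That falls on a Sunday, so it rolls to the next business day, Monday, 2025/08/25.

2025/08/25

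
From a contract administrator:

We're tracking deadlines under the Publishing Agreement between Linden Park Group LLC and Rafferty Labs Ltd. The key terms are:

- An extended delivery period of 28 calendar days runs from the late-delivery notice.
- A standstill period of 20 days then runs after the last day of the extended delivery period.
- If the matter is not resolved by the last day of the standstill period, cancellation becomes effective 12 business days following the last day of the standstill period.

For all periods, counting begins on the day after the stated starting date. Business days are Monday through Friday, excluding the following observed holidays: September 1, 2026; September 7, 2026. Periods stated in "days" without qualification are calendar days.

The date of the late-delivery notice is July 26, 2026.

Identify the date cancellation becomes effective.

September 29, 2026

The last day of the extended delivery period: July 26, 2026 + 28 days = August 23, 2026.
The last day of the standstill period: 20 calendar days after August 23, 2026 is September 12, 2026.
The date cancellation becomes effective: counting 12 business days from Saturday, September 12, 2026 (Sep 14, Sep 15, Sep 16, Sep 17, …, Sep 25, Sep 28, Sep 29, skipping weekends) reaches Tuesday, September 29, 2026.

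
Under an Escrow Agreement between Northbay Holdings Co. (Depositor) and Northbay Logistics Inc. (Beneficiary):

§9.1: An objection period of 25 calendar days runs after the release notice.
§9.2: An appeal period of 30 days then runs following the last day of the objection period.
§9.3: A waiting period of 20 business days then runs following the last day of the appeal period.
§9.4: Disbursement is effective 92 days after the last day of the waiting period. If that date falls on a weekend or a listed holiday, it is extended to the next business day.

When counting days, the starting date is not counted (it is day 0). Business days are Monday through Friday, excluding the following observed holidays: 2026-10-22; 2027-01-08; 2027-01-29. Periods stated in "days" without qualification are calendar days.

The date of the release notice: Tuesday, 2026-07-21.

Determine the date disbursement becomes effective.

2027-01-12

The last day of the objection period: 25 calendar days after 2026-07-21 is 2026-08-15.
The last day of the appeal period: 2026-08-15 + 30 days = 2026-09-14.
The last day of the waiting period: counting 20 business days from Monday, 2026-09-14 (Sep 15, Sep 16, Sep 17, Sep 18, …, Oct 8, Oct 9, Oct 12, skipping weekends) reaches Monday, 2026-10-12.
Adding 92 calendar days to 2026-10-12 gives 2027-01-12, which is the date disbursement becomes effective. 2027-01-12 is a Tuesday and is not a listed holiday, so no roll-forward applies.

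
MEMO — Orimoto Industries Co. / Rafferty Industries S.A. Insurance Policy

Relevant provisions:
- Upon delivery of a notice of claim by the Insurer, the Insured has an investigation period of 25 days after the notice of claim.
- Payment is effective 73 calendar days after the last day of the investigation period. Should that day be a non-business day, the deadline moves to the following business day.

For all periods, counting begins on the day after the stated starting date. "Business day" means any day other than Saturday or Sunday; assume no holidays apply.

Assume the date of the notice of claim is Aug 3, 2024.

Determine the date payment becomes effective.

The last day of the investigation period: Aug 3, 2024 + 25 days = Aug 28, 2024.
Adding 73 calendar days to Aug 28, 2024 gives Nov 9, 2024, which is the date payment becomes effective. That falls on a Saturday, so it rolls to the next business day, Monday, Nov 11, 2024.

Nov 11, 2024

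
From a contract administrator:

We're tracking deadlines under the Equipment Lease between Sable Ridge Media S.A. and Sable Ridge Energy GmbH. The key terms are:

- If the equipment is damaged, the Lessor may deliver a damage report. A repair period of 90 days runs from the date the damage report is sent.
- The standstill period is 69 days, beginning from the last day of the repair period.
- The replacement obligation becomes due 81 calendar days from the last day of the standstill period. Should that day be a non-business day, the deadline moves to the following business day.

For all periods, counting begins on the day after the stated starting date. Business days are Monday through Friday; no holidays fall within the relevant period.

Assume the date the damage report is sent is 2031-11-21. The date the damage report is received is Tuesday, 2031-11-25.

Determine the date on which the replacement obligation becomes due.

2032-07-19

Adding 90 calendar days to 2031-11-21 gives 2032-02-19, which is the last day of the repair period.
The last day of the standstill period: 69 calendar days after 2032-02-19 is 2032-04-28.
The date on which the replacement obligation becomes due: 81 calendar days after 2032-04-28 is 2032-07-18. That falls on a Sunday, so it rolls to the next business day, Monday, 2032-07-19.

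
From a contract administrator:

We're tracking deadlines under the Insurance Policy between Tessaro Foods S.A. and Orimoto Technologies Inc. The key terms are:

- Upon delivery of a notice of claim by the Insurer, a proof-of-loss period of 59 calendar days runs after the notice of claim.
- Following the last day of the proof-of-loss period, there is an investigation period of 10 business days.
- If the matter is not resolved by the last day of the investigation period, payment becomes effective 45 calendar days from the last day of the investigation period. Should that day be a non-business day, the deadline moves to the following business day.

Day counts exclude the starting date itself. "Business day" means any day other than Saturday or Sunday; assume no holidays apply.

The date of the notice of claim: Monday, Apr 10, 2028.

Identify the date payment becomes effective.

The last day of the proof-of-loss period: 59 calendar days after Apr 10, 2028 is Jun 8, 2028.
From Thursday, Jun 8, 2028, 10 business days (Jun 9, Jun 12, Jun 13, Jun 14, Jun 15, Jun 16, Jun 19, Jun 20, Jun 21, Jun 22, skipping weekends) brings us to Thursday, Jun 22, 2028, which is the last day of the investigation period.
The date payment becomes effective: Jun 22, 2028 + 45 days = Aug 6, 2028. That falls on a Sunday, so it rolls to the next business day, Monday, Aug 7, 2028.

Aug 7, 2028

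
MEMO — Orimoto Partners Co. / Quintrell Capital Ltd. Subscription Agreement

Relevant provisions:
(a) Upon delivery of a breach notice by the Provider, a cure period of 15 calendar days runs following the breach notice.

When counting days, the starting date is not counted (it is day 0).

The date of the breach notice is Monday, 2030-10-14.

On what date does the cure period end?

2030-10-29

The last day of the cure period: 2030-10-14 + 15 days = 2030-10-29.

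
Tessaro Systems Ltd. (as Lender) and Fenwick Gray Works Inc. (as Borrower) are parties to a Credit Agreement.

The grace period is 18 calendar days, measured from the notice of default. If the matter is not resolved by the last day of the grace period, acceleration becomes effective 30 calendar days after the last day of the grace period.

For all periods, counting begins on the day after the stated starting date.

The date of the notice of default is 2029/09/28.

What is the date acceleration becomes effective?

The last day of the grace period: 2029/09/28 + 18 days = 2029/10/16.
Adding 30 calendar days to 2029/10/16 gives 2029/11/15, which is the date acceleration becomes effective.

2029/11/15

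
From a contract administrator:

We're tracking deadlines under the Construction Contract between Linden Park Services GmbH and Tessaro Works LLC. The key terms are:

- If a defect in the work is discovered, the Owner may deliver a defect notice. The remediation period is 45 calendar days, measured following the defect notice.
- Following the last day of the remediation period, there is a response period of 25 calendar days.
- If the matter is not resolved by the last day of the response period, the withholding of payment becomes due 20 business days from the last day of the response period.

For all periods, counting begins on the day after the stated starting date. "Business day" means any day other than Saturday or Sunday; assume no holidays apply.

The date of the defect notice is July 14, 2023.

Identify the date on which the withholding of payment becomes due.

Adding 45 calendar days to July 14, 2023 gives August 28, 2023, which is the last day of the remediation period.
The last day of the response period: August 28, 2023 + 25 days = September 22, 2023.
The date on which the withholding of payment becomes due: 20 business days after Friday, September 22, 2023, skipping weekends — Sep 25, Sep 26, Sep 27, Sep 28, …, Oct 18, Oct 19, Oct 20 — lands on Friday, October 20, 2023.

October 20, 2023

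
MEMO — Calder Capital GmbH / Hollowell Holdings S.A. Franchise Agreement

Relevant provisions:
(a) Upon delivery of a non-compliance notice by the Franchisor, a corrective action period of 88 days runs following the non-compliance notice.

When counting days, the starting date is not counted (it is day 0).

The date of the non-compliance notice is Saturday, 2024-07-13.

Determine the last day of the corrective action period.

2024-10-09

The last day of the corrective action period: 2024-07-13 + 88 days = 2024-10-09.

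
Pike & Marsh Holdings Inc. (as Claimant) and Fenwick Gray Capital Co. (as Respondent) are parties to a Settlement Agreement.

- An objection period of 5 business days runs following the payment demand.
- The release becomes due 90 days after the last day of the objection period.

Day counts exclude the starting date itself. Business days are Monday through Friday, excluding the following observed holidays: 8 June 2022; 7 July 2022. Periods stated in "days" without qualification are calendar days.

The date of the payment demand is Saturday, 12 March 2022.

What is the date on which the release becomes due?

16 June 2022

From Saturday, 12 March 2022, 5 business days (Mar 14, Mar 15, Mar 16, Mar 17, Mar 18, skipping weekends) brings us to Friday, 18 March 2022, which is the last day of the objection period.
The date on which the release becomes due: 90 calendar days after 18 March 2022 is 16 June 2022.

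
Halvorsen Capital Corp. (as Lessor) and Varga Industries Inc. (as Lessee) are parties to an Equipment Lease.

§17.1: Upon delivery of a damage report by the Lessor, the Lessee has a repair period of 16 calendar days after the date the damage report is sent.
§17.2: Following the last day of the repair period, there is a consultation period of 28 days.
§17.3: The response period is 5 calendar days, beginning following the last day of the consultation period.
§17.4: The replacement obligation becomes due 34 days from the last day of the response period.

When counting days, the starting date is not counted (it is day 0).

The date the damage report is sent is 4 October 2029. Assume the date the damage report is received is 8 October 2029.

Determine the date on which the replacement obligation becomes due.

26 December 2029

The last day of the repair period: 16 calendar days after 4 October 2029 is 20 October 2029.
The last day of the consultation period: 20 October 2029 + 28 days = 17 November 2029.
The last day of the response period: 5 calendar days after 17 November 2029 is 22 November 2029.
Adding 34 calendar days to 22 November 2029 gives 26 December 2029, which is the date on which the replacement obligation becomes due.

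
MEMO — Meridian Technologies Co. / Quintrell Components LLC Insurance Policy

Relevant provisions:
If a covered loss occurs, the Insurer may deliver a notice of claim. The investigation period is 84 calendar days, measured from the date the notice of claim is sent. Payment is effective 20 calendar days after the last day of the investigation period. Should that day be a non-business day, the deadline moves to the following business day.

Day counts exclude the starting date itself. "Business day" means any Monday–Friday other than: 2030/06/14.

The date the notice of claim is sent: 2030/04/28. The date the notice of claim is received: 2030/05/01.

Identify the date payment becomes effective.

2030/08/12

The last day of the investigation period: 84 calendar days after 2030/04/28 is 2030/07/21.
The date payment becomes effective: 20 calendar days after 2030/07/21 is 2030/08/10. That falls on a Saturday, so it rolls to the next business day, Monday, 2030/08/12.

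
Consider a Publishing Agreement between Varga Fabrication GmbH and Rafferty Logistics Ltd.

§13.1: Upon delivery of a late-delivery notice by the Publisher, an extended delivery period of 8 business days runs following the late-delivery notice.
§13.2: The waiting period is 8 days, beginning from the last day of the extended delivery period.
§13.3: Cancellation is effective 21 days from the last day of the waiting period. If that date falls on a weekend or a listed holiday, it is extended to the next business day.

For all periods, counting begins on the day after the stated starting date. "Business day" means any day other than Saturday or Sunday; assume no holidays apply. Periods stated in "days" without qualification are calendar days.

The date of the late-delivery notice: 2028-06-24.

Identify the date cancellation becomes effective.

2028-08-03

The last day of the extended delivery period: counting 8 business days from Saturday, 2028-06-24 (Jun 26, Jun 27, Jun 28, Jun 29, Jun 30, Jul 3, Jul 4, Jul 5, skipping weekends) reaches Wednesday, 2028-07-05.
The last day of the waiting period: 8 calendar days after 2028-07-05 is 2028-07-13.
The date cancellation becomes effective: 2028-07-13 + 21 days = 2028-08-03. 2028-08-03 is a Thursday, so no roll-forward applies.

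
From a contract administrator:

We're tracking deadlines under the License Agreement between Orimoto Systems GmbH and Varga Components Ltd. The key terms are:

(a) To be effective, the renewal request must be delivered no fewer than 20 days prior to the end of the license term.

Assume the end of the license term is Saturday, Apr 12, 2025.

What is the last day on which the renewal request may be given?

Mar 23, 2025

Counting back 20 calendar days from Apr 12, 2025 gives Mar 23, 2025.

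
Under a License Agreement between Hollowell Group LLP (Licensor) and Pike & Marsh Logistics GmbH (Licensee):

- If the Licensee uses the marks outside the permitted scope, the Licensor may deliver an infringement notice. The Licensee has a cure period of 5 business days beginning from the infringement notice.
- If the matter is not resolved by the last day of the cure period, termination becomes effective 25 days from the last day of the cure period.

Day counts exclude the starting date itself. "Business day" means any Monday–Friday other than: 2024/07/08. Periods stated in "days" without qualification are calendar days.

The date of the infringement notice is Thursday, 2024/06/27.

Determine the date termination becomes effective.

From Thursday, 2024/06/27, 5 business days (Jun 28, Jul 1, Jul 2, Jul 3, Jul 4, skipping weekends) brings us to Thursday, 2024/07/04, which is the last day of the cure period.
The date termination becomes effective: 25 calendar days after 2024/07/04 is 2024/07/29.

2024/07/29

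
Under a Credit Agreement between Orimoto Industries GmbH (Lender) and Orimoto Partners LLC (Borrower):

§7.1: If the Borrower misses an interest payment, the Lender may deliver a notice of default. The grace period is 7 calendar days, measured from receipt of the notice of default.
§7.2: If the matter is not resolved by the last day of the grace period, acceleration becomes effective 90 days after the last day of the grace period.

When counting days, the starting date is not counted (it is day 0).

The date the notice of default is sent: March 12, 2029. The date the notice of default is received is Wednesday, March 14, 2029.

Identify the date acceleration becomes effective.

The last day of the grace period: March 14, 2029 + 7 days = March 21, 2029.
The date acceleration becomes effective: March 21, 2029 + 90 days = June 19, 2029.

June 19, 2029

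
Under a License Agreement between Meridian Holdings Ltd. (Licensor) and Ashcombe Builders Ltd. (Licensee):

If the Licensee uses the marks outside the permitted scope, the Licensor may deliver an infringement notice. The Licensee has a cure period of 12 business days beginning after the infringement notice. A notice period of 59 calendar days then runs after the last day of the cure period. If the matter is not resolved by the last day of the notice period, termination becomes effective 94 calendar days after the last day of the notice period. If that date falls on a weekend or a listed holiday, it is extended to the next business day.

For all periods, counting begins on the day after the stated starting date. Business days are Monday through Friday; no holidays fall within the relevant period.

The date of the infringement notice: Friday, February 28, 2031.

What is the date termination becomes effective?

The last day of the cure period: 12 business days after Friday, February 28, 2031, skipping weekends — Mar 3, Mar 4, Mar 5, Mar 6, …, Mar 14, Mar 17, Mar 18 — lands on Tuesday, March 18, 2031.
The last day of the notice period: March 18, 2031 + 59 days = May 16, 2031.
The date termination becomes effective: May 16, 2031 + 94 days = August 18, 2031. August 18, 2031 is a Monday, so no roll-forward applies.

August 18, 2031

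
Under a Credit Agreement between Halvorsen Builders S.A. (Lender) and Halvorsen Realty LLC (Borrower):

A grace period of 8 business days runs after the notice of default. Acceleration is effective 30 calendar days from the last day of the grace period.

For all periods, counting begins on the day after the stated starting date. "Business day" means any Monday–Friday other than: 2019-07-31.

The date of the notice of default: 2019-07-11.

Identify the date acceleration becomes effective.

The last day of the grace period: counting 8 business days from Thursday, 2019-07-11 (Jul 12, Jul 15, Jul 16, Jul 17, Jul 18, Jul 19, Jul 22, Jul 23, skipping weekends) reaches Tuesday, 2019-07-23.
The date acceleration becomes effective: 30 calendar days after 2019-07-23 is 2019-08-22.

2019-08-22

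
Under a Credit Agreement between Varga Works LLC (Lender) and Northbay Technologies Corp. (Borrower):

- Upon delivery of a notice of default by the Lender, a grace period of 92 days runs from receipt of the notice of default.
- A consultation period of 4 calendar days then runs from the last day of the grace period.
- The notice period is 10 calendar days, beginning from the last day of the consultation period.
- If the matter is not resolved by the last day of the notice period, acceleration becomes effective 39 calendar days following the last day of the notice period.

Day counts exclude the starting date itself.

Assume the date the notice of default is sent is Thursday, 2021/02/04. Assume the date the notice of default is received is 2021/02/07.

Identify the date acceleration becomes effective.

Adding 92 calendar days to 2021/02/07 gives 2021/05/10, which is the last day of the grace period.
Adding 4 calendar days to 2021/05/10 gives 2021/05/14, which is the last day of the consultation period.
Adding 10 calendar days to 2021/05/14 gives 2021/05/24, which is the last day of the notice period.
The date acceleration becomes effective: 39 calendar days after 2021/05/24 is 2021/07/02.

2021/07/02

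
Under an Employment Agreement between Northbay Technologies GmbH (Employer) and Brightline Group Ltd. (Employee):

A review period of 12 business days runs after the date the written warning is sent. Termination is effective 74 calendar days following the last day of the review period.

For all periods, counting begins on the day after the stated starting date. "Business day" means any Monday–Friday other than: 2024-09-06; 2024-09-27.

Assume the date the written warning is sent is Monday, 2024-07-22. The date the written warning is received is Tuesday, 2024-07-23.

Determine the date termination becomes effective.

2024-10-20

The last day of the review period: 12 business days after Monday, 2024-07-22, skipping weekends — Jul 23, Jul 24, Jul 25, Jul 26, …, Aug 5, Aug 6, Aug 7 — lands on Wednesday, 2024-08-07.
The date termination becomes effective: 74 calendar days after 2024-08-07 is 2024-10-20.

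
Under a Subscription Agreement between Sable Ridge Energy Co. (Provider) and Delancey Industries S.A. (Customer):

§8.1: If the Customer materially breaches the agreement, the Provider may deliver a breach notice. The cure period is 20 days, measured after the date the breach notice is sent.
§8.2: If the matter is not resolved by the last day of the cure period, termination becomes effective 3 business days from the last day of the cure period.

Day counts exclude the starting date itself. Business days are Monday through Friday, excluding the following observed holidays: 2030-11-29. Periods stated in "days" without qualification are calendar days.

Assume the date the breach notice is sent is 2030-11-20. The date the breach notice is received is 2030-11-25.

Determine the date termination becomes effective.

2030-12-13

Adding 20 calendar days to 2030-11-20 gives 2030-12-10, which is the last day of the cure period.
The date termination becomes effective: counting 3 business days from Tuesday, 2030-12-10 (Dec 11, Dec 12, Dec 13, skipping weekends) reaches Friday, 2030-12-13.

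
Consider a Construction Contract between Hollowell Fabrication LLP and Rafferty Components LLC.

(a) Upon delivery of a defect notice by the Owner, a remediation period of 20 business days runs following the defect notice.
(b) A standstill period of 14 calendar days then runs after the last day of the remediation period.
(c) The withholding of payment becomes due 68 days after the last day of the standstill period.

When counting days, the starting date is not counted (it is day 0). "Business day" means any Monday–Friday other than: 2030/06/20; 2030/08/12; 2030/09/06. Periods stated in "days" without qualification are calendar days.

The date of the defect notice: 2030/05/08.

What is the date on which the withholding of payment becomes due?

The last day of the remediation period: 20 business days after Wednesday, 2030/05/08, skipping weekends — May 9, May 10, May 13, May 14, …, Jun 3, Jun 4, Jun 5 — lands on Wednesday, 2030/06/05.
The last day of the standstill period: 14 calendar days after 2030/06/05 is 2030/06/19.
The date on which the withholding of payment becomes due: 2030/06/19 + 68 days = 2030/08/26.

2030/08/26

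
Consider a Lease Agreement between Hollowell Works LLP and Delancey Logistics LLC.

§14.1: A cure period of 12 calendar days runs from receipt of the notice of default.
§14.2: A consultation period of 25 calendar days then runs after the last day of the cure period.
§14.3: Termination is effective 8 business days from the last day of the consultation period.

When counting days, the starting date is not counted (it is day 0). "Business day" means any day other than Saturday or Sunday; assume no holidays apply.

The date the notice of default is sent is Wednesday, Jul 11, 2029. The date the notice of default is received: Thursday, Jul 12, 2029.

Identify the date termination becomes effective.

The last day of the cure period: Jul 12, 2029 + 12 days = Jul 24, 2029.
Adding 25 calendar days to Jul 24, 2029 gives Aug 18, 2029, which is the last day of the consultation period.
The date termination becomes effective: counting 8 business days from Saturday, Aug 18, 2029 (Aug 20, Aug 21, Aug 22, Aug 23, Aug 24, Aug 27, Aug 28, Aug 29, skipping weekends) reaches Wednesday, Aug 29, 2029.

Aug 29, 2029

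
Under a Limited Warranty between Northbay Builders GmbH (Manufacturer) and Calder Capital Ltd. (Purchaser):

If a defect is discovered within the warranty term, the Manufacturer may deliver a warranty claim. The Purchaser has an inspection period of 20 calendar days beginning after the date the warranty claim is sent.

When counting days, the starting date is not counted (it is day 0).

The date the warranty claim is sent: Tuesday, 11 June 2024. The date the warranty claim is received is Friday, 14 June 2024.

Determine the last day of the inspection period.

The last day of the inspection period: 11 June 2024 + 20 days = 1 July 2024.

1 July 2024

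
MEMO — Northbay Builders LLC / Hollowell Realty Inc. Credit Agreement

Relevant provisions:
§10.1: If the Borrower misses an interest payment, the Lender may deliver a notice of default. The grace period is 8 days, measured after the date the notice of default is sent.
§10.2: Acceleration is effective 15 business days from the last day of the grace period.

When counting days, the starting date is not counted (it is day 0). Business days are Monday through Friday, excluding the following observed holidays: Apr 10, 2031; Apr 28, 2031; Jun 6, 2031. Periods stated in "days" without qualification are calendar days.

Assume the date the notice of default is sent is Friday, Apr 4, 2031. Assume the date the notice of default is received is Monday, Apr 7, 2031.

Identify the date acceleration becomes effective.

The last day of the grace period: Apr 4, 2031 + 8 days = Apr 12, 2031.
The date acceleration becomes effective: 15 business days after Saturday, Apr 12, 2031, skipping weekends and the listed holiday on Apr 28 — Apr 14, Apr 15, Apr 16, Apr 17, …, May 1, May 2, May 5 — lands on Monday, May 5, 2031.

May 5, 2031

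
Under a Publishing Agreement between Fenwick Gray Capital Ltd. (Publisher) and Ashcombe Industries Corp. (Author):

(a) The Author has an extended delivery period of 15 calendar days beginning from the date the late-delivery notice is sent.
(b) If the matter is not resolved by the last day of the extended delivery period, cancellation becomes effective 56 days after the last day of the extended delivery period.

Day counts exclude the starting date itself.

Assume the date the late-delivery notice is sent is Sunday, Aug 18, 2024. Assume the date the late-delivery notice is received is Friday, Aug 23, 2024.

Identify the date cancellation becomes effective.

Adding 15 calendar days to Aug 18, 2024 gives Sep 2, 2024, which is the last day of the extended delivery period.
The date cancellation becomes effective: Sep 2, 2024 + 56 days = Oct 28, 2024.

Oct 28, 2024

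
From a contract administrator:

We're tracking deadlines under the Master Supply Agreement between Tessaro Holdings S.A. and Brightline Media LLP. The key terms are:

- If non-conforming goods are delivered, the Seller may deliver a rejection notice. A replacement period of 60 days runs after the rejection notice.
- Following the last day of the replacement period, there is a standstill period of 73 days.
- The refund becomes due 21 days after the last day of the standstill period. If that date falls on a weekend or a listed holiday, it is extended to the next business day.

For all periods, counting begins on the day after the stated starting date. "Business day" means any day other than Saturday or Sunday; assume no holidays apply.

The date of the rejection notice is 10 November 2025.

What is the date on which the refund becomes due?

13 April 2026

The last day of the replacement period: 10 November 2025 + 60 days = 9 January 2026.
The last day of the standstill period: 9 January 2026 + 73 days = 23 March 2026.
The date on which the refund becomes due: 23 March 2026 + 21 days = 13 April 2026. 13 April 2026 is a Monday, so no roll-forward applies.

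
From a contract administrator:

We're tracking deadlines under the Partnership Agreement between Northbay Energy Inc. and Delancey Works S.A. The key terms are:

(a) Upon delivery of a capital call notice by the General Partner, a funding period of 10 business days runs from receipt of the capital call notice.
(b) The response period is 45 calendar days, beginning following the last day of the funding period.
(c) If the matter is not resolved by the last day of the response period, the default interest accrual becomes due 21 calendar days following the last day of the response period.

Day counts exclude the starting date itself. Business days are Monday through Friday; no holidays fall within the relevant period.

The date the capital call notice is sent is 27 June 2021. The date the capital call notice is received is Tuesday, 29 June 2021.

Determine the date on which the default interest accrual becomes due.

17 September 2021

The last day of the funding period: 10 business days after Tuesday, 29 June 2021, skipping weekends — Jun 30, Jul 1, Jul 2, Jul 5, Jul 6, Jul 7, Jul 8, Jul 9, Jul 12, Jul 13 — lands on Tuesday, 13 July 2021.
The last day of the response period: 13 July 2021 + 45 days = 27 August 2021.
The date on which the default interest accrual becomes due: 21 calendar days after 27 August 2021 is 17 September 2021.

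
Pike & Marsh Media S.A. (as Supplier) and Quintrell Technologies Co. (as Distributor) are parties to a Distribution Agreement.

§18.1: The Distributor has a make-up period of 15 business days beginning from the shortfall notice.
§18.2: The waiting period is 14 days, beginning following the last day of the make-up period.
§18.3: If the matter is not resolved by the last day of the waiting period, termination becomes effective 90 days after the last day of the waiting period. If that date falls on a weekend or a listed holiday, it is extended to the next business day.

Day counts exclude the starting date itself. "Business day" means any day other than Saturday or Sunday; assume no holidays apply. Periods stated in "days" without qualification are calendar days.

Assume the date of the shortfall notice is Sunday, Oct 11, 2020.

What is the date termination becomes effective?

The last day of the make-up period: 15 business days after Sunday, Oct 11, 2020, skipping weekends — Oct 12, Oct 13, Oct 14, Oct 15, …, Oct 28, Oct 29, Oct 30 — lands on Friday, Oct 30, 2020.
The last day of the waiting period: Oct 30, 2020 + 14 days = Nov 13, 2020.
Adding 90 calendar days to Nov 13, 2020 gives Feb 11, 2021, which is the date termination becomes effective. Feb 11, 2021 is a Thursday, so no roll-forward applies.

Feb 11, 2021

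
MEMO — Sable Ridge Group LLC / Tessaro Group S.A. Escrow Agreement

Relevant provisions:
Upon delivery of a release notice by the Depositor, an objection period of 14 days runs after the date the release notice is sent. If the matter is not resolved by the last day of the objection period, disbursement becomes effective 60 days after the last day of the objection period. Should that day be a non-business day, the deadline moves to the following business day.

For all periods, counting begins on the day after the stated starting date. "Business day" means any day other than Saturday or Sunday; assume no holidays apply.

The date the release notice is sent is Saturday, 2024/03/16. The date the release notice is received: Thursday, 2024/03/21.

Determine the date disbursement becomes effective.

2024/05/29

Adding 14 calendar days to 2024/03/16 gives 2024/03/30, which is the last day of the objection period.
The date disbursement becomes effective: 2024/03/30 + 60 days = 2024/05/29. 2024/05/29 is a Wednesday, so no roll-forward applies.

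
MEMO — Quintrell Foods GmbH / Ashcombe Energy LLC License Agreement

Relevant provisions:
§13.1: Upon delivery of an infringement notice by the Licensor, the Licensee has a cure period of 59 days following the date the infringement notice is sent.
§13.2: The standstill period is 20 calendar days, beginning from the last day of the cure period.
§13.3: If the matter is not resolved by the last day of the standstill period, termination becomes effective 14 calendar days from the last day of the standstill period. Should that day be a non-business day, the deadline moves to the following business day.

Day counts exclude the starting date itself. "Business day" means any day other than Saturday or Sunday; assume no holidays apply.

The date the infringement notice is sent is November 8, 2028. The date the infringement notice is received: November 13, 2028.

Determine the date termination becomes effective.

The last day of the cure period: November 8, 2028 + 59 days = January 6, 2029.
Adding 20 calendar days to January 6, 2029 gives January 26, 2029, which is the last day of the standstill period.
The date termination becomes effective: 14 calendar days after January 26, 2029 is February 9, 2029. February 9, 2029 is a Friday, so no roll-forward applies.

February 9, 2029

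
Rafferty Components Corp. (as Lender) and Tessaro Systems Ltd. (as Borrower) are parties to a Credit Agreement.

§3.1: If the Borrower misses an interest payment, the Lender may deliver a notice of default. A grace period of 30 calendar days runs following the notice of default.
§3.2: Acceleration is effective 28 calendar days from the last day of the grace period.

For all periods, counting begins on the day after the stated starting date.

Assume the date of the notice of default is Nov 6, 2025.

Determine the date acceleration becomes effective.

Jan 3, 2026

The last day of the grace period: Nov 6, 2025 + 30 days = Dec 6, 2025.
The date acceleration becomes effective: 28 calendar days after Dec 6, 2025 is Jan 3, 2026.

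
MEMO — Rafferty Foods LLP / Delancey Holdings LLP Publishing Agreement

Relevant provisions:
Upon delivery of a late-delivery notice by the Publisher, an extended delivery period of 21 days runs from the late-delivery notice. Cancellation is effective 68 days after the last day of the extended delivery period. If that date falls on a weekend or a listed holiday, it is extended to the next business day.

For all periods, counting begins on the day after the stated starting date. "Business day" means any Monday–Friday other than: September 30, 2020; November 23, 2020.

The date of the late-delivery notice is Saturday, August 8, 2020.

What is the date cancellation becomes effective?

Adding 21 calendar days to August 8, 2020 gives August 29, 2020, which is the last day of the extended delivery period.
Adding 68 calendar days to August 29, 2020 gives November 5, 2020, which is the date cancellation becomes effective. November 5, 2020 is a Thursday and is not a listed holiday, so no roll-forward applies.

November 5, 2020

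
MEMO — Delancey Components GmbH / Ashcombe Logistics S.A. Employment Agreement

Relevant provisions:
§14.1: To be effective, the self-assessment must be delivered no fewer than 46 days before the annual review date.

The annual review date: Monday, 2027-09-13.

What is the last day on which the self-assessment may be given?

2027-09-13 minus 46 days is 2027-07-29.

2027-07-29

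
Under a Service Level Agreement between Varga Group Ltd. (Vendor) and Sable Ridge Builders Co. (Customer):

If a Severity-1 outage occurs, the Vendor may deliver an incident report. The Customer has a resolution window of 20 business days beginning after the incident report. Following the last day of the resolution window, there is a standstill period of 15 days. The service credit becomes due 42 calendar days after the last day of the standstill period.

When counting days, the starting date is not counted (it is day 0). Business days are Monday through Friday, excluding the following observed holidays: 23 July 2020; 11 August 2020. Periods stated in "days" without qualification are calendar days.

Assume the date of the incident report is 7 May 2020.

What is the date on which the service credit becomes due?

The last day of the resolution window: counting 20 business days from Thursday, 7 May 2020 (May 8, May 11, May 12, May 13, …, Jun 2, Jun 3, Jun 4, skipping weekends) reaches Thursday, 4 June 2020.
Adding 15 calendar days to 4 June 2020 gives 19 June 2020, which is the last day of the standstill period.
The date on which the service credit becomes due: 19 June 2020 + 42 days = 31 July 2020.

31 July 2020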